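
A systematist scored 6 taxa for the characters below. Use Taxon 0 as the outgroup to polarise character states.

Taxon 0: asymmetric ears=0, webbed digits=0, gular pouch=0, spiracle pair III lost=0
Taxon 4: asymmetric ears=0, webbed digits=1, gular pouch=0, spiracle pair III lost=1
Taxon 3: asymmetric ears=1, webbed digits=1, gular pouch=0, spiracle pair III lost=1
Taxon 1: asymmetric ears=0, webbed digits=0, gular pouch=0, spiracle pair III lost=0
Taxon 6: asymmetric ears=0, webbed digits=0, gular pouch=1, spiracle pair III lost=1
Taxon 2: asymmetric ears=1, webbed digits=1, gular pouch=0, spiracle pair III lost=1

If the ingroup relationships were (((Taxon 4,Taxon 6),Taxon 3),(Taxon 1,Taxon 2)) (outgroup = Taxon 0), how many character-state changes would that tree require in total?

Map each character onto (((Taxon 4,Taxon 6),Taxon 3),(Taxon 1,Taxon 2)) (rooted by Taxon 0) and count the minimum state changes it requires (Fitch parsimony):
asymmetric ears: 2; webbed digits: 3; gular pouch: 1; spiracle pair III lost: 2.
Total tree length = 8.

8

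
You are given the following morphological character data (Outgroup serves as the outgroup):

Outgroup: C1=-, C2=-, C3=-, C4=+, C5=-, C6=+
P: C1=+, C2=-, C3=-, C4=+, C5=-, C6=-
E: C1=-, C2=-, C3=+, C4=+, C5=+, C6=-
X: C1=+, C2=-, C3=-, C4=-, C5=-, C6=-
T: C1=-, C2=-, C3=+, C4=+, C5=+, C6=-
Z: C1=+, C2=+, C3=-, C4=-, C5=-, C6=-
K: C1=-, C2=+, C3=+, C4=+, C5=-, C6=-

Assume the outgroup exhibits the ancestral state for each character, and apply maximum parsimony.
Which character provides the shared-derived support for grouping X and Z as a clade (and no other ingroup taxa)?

C4

Character polarity is set by the outgroup: the derived state is whichever differs from the outgroup's state, so for C4, C6 the derived state is '-', and for the remaining characters it is '+'.
C1: derived state '+' in P, X, and Z only — synapomorphy for {P, X, Z}.
C2 groups K and Z, which is incompatible with the clades supported by the remaining characters; treating it as convergent (homoplasy) costs fewer steps than any alternative tree.
Only E, K, and T show the derived state '+' for C3, supporting them as a clade.
C4 (derived state '-') is shared by X and Z — a synapomorphy uniting that clade.
C5: derived state '+' in E and T only — synapomorphy for {E, T}.
C6 (derived state '-') is shared by all ingroup taxa — unites the whole ingroup.
Most parsimonious ingroup topology: ((P,(X,Z)),((E,T),K)).
The clade {X, Z} is supported by C4: its derived state '-' occurs in exactly those taxa and in no other taxon (including the outgroup).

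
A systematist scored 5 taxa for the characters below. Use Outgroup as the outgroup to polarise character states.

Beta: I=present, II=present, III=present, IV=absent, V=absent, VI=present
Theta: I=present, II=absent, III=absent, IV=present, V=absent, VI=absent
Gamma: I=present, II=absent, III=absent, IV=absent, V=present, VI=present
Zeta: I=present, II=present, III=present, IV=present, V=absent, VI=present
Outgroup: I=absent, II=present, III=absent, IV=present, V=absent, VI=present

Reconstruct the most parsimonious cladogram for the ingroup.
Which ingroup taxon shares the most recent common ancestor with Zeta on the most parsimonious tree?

Character polarity is set by the outgroup: the derived state is whichever differs from the outgroup's state, so for II, IV, VI the derived state is 'absent', and for the remaining characters it is 'present'.
All ingroup taxa share the derived state 'present' for I; it defines the ingroup but does not resolve relationships within it.
II (derived state 'absent') is shared by Gamma and Theta — a synapomorphy uniting that clade.
III (derived state 'present') is shared by Beta and Zeta — a synapomorphy uniting that clade.
IV (state 'absent') occurs in Beta and Gamma but conflicts with the nesting implied by the other characters — most parsimoniously interpreted as homoplasy.
V (derived state 'present') is unique to Gamma (autapomorphy; uninformative for grouping).
VI (derived state 'absent') is unique to Theta (autapomorphy; uninformative for grouping).
Most parsimonious ingroup topology: ((Gamma,Theta),(Zeta,Beta)).
Zeta and Beta form a cherry on this tree, so they are sister taxa.

Beta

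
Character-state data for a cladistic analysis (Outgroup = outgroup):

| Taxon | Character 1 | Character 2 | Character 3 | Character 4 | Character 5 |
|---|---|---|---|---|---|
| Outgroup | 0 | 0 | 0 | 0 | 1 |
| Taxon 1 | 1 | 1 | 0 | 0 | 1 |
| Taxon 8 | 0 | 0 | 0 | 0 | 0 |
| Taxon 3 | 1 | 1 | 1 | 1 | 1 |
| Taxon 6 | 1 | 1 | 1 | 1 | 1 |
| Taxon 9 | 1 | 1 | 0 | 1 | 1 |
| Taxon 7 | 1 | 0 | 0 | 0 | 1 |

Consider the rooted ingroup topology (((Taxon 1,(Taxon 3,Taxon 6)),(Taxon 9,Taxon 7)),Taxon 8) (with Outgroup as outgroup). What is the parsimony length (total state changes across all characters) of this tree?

Map each character onto (((Taxon 1,(Taxon 3,Taxon 6)),(Taxon 9,Taxon 7)),Taxon 8) (rooted by Outgroup) and count the minimum state changes it requires (Fitch parsimony):
Character 1: 1; Character 2: 2; Character 3: 1; Character 4: 2; Character 5: 1.
Total tree length = 7.

7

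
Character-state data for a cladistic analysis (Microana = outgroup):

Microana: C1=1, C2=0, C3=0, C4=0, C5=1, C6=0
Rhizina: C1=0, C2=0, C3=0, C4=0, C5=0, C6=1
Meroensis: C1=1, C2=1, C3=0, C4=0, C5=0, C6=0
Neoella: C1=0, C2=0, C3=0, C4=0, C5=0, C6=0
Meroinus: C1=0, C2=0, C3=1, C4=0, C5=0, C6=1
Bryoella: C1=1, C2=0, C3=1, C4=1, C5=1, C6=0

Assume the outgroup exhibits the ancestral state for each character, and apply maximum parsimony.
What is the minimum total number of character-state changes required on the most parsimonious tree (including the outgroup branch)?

Character polarity is set by the outgroup: the derived state is whichever differs from the outgroup's state, so for C1, C5 the derived state is '0', and for the remaining characters it is '1'.
Only Meroinus, Neoella, and Rhizina show the derived state '0' for C1, supporting them as a clade.
C2 (derived state '1') is unique to Meroensis (autapomorphy; uninformative for grouping).
C3 groups Bryoella and Meroinus, which is incompatible with the clades supported by the remaining characters; treating it as convergent (homoplasy) costs fewer steps than any alternative tree.
C4 (derived state '1') is unique to Bryoella (autapomorphy; uninformative for grouping).
C5 (derived state '0') is shared by Meroensis, Meroinus, Neoella, and Rhizina — a synapomorphy uniting that clade.
C6 (derived state '1') is shared by Meroinus and Rhizina — a synapomorphy uniting that clade.
Most parsimonious ingroup topology: ((((Rhizina,Meroinus),Neoella),Meroensis),Bryoella).
Changes per character on this tree: C1: 1; C2: 1; C3: 2; C4: 1; C5: 1; C6: 1.
Total = 7.

7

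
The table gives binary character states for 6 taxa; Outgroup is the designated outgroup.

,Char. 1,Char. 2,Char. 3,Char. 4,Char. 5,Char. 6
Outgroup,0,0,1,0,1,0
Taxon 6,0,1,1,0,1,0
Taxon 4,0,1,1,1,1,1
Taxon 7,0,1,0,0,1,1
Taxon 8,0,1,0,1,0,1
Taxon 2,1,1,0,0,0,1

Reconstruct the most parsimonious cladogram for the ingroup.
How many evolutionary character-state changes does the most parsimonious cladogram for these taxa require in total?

7

Character polarity is set by the outgroup: the derived state is whichever differs from the outgroup's state, so for Char. 3, Char. 5 the derived state is '0', and for the remaining characters it is '1'.
Char. 1: derived state '1' in Taxon 2 only — an autapomorphy, so it tells us nothing about relationships among taxa.
Char. 2 (derived state '1') is shared by all ingroup taxa — unites the whole ingroup.
Only Taxon 2, Taxon 7, and Taxon 8 show the derived state '0' for Char. 3, supporting them as a clade.
Char. 4 groups Taxon 4 and Taxon 8, which is incompatible with the clades supported by the remaining characters; treating it as convergent (homoplasy) costs fewer steps than any alternative tree.
Char. 5: derived state '0' in Taxon 2 and Taxon 8 only — synapomorphy for {Taxon 2, Taxon 8}.
Only Taxon 2, Taxon 4, Taxon 7, and Taxon 8 show the derived state '1' for Char. 6, supporting them as a clade.
Most parsimonious ingroup topology: (Taxon 6,(Taxon 4,(Taxon 7,(Taxon 8,Taxon 2)))).
Changes per character on this tree: Char. 1: 1; Char. 2: 1; Char. 3: 1; Char. 4: 2; Char. 5: 1; Char. 6: 1.
Total = 7.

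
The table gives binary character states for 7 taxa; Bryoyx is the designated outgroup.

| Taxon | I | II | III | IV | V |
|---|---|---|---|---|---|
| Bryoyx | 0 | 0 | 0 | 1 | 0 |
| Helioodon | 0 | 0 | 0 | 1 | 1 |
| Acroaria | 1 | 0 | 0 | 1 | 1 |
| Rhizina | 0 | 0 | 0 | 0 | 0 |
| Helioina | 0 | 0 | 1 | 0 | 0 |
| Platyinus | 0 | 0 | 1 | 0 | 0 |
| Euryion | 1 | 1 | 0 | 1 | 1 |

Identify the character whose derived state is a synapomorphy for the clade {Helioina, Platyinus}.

III

Character polarity is set by the outgroup: the derived state is whichever differs from the outgroup's state, so for IV the derived state is '0', and for the remaining characters it is '1'.
I (derived state '1') is shared by Acroaria and Euryion — a synapomorphy uniting that clade.
II (derived state '1') is unique to Euryion (autapomorphy; uninformative for grouping).
III: derived state '1' in Helioina and Platyinus only — synapomorphy for {Helioina, Platyinus}.
IV: derived state '0' in Helioina, Platyinus, and Rhizina only — synapomorphy for {Helioina, Platyinus, Rhizina}.
Only Acroaria, Euryion, and Helioodon show the derived state '1' for V, supporting them as a clade.
Most parsimonious ingroup topology: ((Helioodon,(Acroaria,Euryion)),(Rhizina,(Helioina,Platyinus))).
The clade {Helioina, Platyinus} is supported by III: its derived state '1' occurs in exactly those taxa and in no other taxon (including the outgroup).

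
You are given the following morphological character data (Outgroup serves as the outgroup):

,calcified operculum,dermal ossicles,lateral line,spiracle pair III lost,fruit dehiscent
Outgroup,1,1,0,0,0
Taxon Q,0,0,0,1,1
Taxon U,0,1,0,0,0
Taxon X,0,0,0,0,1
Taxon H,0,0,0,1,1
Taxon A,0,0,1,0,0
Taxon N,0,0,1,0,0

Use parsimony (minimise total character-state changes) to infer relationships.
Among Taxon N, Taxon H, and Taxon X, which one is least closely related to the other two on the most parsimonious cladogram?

Character polarity is set by the outgroup: the derived state is whichever differs from the outgroup's state, so for calcified operculum, dermal ossicles the derived state is '0', and for the remaining characters it is '1'.
All ingroup taxa share the derived state '0' for calcified operculum; it defines the ingroup but does not resolve relationships within it.
dermal ossicles (derived state '0') is shared by Taxon A, Taxon H, Taxon N, Taxon Q, and Taxon X — a synapomorphy uniting that clade.
lateral line (derived state '1') is shared by Taxon A and Taxon N — a synapomorphy uniting that clade.
Only Taxon H and Taxon Q show the derived state '1' for spiracle pair III lost, supporting them as a clade.
fruit dehiscent: derived state '1' in Taxon H, Taxon Q, and Taxon X only — synapomorphy for {Taxon H, Taxon Q, Taxon X}.
Most parsimonious ingroup topology: ((((Taxon Q,Taxon H),Taxon X),(Taxon A,Taxon N)),Taxon U).
Taxon X and Taxon H share a more recent common ancestor with each other than either does with Taxon N, so Taxon N is the least closely related of the three.

Taxon N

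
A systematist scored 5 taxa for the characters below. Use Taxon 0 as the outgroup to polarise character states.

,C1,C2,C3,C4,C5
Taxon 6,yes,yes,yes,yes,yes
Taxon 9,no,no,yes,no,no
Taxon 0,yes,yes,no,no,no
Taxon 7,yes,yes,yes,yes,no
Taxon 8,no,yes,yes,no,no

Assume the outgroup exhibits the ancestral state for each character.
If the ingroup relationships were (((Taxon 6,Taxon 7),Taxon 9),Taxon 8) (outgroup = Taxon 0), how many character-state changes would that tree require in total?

6

Map each character onto (((Taxon 6,Taxon 7),Taxon 9),Taxon 8) (rooted by Taxon 0) and count the minimum state changes it requires (Fitch parsimony):
C1: 2; C2: 1; C3: 1; C4: 1; C5: 1.
Total tree length = 6.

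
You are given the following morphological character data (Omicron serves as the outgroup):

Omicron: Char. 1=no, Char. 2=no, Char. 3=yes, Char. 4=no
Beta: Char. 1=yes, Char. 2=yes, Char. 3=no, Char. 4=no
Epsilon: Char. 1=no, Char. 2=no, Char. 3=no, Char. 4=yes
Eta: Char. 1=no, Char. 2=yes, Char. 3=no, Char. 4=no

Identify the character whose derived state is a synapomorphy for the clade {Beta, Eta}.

Character polarity is set by the outgroup: the derived state is whichever differs from the outgroup's state, so for Char. 3 the derived state is 'no', and for the remaining characters it is 'yes'.
Char. 1 (derived state 'yes') is unique to Beta (autapomorphy; uninformative for grouping).
Char. 2 (derived state 'yes') is shared by Beta and Eta — a synapomorphy uniting that clade.
All ingroup taxa share the derived state 'no' for Char. 3; it defines the ingroup but does not resolve relationships within it.
Char. 4: derived state 'yes' in Epsilon only — an autapomorphy, so it tells us nothing about relationships among taxa.
Most parsimonious ingroup topology: ((Beta,Eta),Epsilon).
The clade {Beta, Eta} is supported by Char. 2: its derived state 'yes' occurs in exactly those taxa and in no other taxon (including the outgroup).

Char. 2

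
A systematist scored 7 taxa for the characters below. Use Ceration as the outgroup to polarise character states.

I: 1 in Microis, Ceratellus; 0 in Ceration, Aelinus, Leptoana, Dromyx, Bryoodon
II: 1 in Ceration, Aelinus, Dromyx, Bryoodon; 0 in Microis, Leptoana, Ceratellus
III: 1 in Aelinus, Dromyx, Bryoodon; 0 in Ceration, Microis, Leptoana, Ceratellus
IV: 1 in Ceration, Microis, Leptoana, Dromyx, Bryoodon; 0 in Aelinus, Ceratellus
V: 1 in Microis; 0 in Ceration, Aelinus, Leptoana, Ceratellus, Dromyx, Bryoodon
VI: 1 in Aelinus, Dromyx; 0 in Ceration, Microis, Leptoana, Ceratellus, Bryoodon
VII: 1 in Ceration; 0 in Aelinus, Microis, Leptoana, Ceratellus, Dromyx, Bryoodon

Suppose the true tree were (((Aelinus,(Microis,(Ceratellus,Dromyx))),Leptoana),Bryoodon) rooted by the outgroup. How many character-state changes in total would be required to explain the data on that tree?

Map each character onto (((Aelinus,(Microis,(Ceratellus,Dromyx))),Leptoana),Bryoodon) (rooted by Ceration) and count the minimum state changes it requires (Fitch parsimony):
I: 2; II: 3; III: 3; IV: 2; V: 1; VI: 2; VII: 1.
Total tree length = 14.

14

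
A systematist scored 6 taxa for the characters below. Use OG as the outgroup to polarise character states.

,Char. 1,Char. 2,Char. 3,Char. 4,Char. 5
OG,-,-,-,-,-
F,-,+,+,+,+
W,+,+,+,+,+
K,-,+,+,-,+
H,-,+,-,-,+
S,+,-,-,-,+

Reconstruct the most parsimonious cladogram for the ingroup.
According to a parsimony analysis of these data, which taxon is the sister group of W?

The outgroup has state '-' for every character, so '+' is the derived state throughout.
Char. 1 (state '+') occurs in S and W but conflicts with the nesting implied by the other characters — most parsimoniously interpreted as homoplasy.
Char. 2: derived state '+' in F, H, K, and W only — synapomorphy for {F, H, K, W}.
Char. 3 (derived state '+') is shared by F, K, and W — a synapomorphy uniting that clade.
Only F and W show the derived state '+' for Char. 4, supporting them as a clade.
All ingroup taxa share the derived state '+' for Char. 5; it defines the ingroup but does not resolve relationships within it.
Most parsimonious ingroup topology: ((((F,W),K),H),S).
W and F form a cherry on this tree, so they are sister taxa.

F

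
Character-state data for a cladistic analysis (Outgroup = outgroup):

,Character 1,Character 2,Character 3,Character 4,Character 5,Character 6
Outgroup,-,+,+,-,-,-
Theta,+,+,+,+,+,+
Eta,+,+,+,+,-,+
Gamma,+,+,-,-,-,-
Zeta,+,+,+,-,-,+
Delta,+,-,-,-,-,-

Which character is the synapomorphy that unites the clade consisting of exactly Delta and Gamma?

Character polarity is set by the outgroup: the derived state is whichever differs from the outgroup's state, so for Character 2, Character 3 the derived state is '-', and for the remaining characters it is '+'.
Character 1 (derived state '+') is shared by all ingroup taxa — unites the whole ingroup.
Character 2 (derived state '-') is unique to Delta (autapomorphy; uninformative for grouping).
Only Delta and Gamma show the derived state '-' for Character 3, supporting them as a clade.
Only Eta and Theta show the derived state '+' for Character 4, supporting them as a clade.
Character 5 (derived state '+') is unique to Theta (autapomorphy; uninformative for grouping).
Character 6 (derived state '+') is shared by Eta, Theta, and Zeta — a synapomorphy uniting that clade.
Most parsimonious ingroup topology: (((Theta,Eta),Zeta),(Gamma,Delta)).
The clade {Delta, Gamma} is supported by Character 3: its derived state '-' occurs in exactly those taxa and in no other taxon (including the outgroup).

Character 3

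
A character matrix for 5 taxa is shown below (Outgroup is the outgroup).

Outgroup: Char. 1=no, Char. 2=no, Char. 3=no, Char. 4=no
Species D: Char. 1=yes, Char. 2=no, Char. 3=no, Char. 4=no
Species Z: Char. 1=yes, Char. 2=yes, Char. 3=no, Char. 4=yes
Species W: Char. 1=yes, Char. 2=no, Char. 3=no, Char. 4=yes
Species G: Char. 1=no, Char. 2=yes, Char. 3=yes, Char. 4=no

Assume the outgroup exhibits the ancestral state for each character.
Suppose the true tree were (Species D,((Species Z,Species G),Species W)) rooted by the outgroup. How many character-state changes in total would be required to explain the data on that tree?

Map each character onto (Species D,((Species Z,Species G),Species W)) (rooted by Outgroup) and count the minimum state changes it requires (Fitch parsimony):
Char. 1: 2; Char. 2: 1; Char. 3: 1; Char. 4: 2.
Total tree length = 6.

6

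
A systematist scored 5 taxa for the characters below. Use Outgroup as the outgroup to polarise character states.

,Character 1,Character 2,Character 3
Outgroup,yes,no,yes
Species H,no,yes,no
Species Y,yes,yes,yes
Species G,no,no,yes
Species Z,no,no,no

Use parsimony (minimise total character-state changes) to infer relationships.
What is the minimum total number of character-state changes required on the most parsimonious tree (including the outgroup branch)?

4

Character polarity is set by the outgroup: the derived state is whichever differs from the outgroup's state, so for Character 1, Character 3 the derived state is 'no', and for the remaining characters it is 'yes'.
Only Species G, Species H, and Species Z show the derived state 'no' for Character 1, supporting them as a clade.
Character 2 (state 'yes') occurs in Species H and Species Y but conflicts with the nesting implied by the other characters — most parsimoniously interpreted as homoplasy.
Only Species H and Species Z show the derived state 'no' for Character 3, supporting them as a clade.
Most parsimonious ingroup topology: (((Species H,Species Z),Species G),Species Y).
Changes per character on this tree: Character 1: 1; Character 2: 2; Character 3: 1.
Total = 4.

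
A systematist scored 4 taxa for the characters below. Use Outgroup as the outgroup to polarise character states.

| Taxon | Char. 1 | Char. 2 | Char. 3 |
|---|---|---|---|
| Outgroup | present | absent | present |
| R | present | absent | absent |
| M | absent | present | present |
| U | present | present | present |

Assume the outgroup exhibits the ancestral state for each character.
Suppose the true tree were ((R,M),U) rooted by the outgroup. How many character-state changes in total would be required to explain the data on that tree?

4

Map each character onto ((R,M),U) (rooted by Outgroup) and count the minimum state changes it requires (Fitch parsimony):
Char. 1: 1; Char. 2: 2; Char. 3: 1.
Total tree length = 4.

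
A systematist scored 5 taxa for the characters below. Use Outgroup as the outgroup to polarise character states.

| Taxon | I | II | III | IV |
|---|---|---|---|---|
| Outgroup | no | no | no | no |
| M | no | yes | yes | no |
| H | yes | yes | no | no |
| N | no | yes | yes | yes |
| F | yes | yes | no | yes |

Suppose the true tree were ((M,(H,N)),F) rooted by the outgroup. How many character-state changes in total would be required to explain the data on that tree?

7

Map each character onto ((M,(H,N)),F) (rooted by Outgroup) and count the minimum state changes it requires (Fitch parsimony):
I: 2; II: 1; III: 2; IV: 2.
Total tree length = 7.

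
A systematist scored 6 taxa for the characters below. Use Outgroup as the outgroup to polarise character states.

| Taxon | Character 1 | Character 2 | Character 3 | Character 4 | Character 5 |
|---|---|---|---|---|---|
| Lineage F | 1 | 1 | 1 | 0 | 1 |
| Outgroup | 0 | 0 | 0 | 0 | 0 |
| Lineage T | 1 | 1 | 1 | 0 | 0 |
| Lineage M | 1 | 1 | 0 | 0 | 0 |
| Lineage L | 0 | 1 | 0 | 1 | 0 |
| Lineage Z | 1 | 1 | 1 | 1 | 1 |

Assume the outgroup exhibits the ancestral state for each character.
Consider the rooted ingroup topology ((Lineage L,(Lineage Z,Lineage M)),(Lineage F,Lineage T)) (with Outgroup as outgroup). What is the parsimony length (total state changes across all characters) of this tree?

Map each character onto ((Lineage L,(Lineage Z,Lineage M)),(Lineage F,Lineage T)) (rooted by Outgroup) and count the minimum state changes it requires (Fitch parsimony):
Character 1: 2; Character 2: 1; Character 3: 2; Character 4: 2; Character 5: 2.
Total tree length = 9.

9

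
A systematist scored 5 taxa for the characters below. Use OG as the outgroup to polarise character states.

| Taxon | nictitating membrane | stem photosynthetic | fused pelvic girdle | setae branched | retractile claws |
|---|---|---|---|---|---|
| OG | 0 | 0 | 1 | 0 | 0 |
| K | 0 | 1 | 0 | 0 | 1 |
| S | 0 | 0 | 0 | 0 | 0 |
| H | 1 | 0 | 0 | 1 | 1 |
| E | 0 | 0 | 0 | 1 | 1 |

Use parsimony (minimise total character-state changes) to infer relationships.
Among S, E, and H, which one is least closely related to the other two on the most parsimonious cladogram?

S

Character polarity is set by the outgroup: the derived state is whichever differs from the outgroup's state, so for fused pelvic girdle the derived state is '0', and for the remaining characters it is '1'.
nictitating membrane (derived state '1') is unique to H (autapomorphy; uninformative for grouping).
stem photosynthetic (derived state '1') is unique to K (autapomorphy; uninformative for grouping).
All ingroup taxa share the derived state '0' for fused pelvic girdle; it defines the ingroup but does not resolve relationships within it.
setae branched: derived state '1' in E and H only — synapomorphy for {E, H}.
retractile claws: derived state '1' in E, H, and K only — synapomorphy for {E, H, K}.
Most parsimonious ingroup topology: ((K,(H,E)),S).
E and H share a more recent common ancestor with each other than either does with S, so S is the least closely related of the three.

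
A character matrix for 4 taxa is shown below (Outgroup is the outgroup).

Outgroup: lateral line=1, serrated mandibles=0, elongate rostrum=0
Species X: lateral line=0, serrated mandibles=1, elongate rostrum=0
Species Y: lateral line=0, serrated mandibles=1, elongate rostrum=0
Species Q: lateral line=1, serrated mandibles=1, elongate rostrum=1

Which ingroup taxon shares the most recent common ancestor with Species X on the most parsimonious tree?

Character polarity is set by the outgroup: the derived state is whichever differs from the outgroup's state, so for lateral line the derived state is '0', and for the remaining characters it is '1'.
lateral line: derived state '0' in Species X and Species Y only — synapomorphy for {Species X, Species Y}.
All ingroup taxa share the derived state '1' for serrated mandibles; it defines the ingroup but does not resolve relationships within it.
elongate rostrum (derived state '1') is unique to Species Q (autapomorphy; uninformative for grouping).
Most parsimonious ingroup topology: ((Species X,Species Y),Species Q).
Species X and Species Y form a cherry on this tree, so they are sister taxa.

Species Y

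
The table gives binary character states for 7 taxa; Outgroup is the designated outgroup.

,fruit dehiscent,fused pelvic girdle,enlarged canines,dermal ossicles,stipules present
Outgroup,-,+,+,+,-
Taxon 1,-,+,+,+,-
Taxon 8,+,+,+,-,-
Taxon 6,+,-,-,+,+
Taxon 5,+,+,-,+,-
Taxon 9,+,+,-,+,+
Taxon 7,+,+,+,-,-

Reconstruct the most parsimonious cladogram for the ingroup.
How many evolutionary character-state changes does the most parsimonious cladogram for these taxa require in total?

Character polarity is set by the outgroup: the derived state is whichever differs from the outgroup's state, so for fused pelvic girdle, enlarged canines, dermal ossicles the derived state is '-', and for the remaining characters it is '+'.
Only Taxon 5, Taxon 6, Taxon 7, Taxon 8, and Taxon 9 show the derived state '+' for fruit dehiscent, supporting them as a clade.
fused pelvic girdle (derived state '-') is unique to Taxon 6 (autapomorphy; uninformative for grouping).
enlarged canines: derived state '-' in Taxon 5, Taxon 6, and Taxon 9 only — synapomorphy for {Taxon 5, Taxon 6, Taxon 9}.
dermal ossicles: derived state '-' in Taxon 7 and Taxon 8 only — synapomorphy for {Taxon 7, Taxon 8}.
stipules present: derived state '+' in Taxon 6 and Taxon 9 only — synapomorphy for {Taxon 6, Taxon 9}.
Most parsimonious ingroup topology: (Taxon 1,((Taxon 8,Taxon 7),((Taxon 6,Taxon 9),Taxon 5))).
Changes per character on this tree: fruit dehiscent: 1; fused pelvic girdle: 1; enlarged canines: 1; dermal ossicles: 1; stipules present: 1.
Total = 5.

5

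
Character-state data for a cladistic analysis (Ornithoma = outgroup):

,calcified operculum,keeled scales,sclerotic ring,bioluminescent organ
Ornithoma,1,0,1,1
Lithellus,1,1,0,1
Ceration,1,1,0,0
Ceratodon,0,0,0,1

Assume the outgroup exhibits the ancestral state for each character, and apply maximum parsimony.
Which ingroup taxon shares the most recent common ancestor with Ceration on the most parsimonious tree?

Character polarity is set by the outgroup: the derived state is whichever differs from the outgroup's state, so for calcified operculum, sclerotic ring, bioluminescent organ the derived state is '0', and for the remaining characters it is '1'.
calcified operculum: derived state '0' in Ceratodon only — an autapomorphy, so it tells us nothing about relationships among taxa.
Only Ceration and Lithellus show the derived state '1' for keeled scales, supporting them as a clade.
sclerotic ring (derived state '0') is shared by all ingroup taxa — unites the whole ingroup.
bioluminescent organ (derived state '0') is unique to Ceration (autapomorphy; uninformative for grouping).
Most parsimonious ingroup topology: ((Lithellus,Ceration),Ceratodon).
Ceration and Lithellus form a cherry on this tree, so they are sister taxa.

Lithellus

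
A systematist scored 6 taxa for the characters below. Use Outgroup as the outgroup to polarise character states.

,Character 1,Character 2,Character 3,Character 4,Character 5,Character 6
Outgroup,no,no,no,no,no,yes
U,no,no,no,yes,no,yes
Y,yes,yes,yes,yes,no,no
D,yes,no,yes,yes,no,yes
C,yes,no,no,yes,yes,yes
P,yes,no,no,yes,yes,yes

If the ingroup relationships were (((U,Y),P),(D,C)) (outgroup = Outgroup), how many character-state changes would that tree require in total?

Map each character onto (((U,Y),P),(D,C)) (rooted by Outgroup) and count the minimum state changes it requires (Fitch parsimony):
Character 1: 2; Character 2: 1; Character 3: 2; Character 4: 1; Character 5: 2; Character 6: 1.
Total tree length = 9.

9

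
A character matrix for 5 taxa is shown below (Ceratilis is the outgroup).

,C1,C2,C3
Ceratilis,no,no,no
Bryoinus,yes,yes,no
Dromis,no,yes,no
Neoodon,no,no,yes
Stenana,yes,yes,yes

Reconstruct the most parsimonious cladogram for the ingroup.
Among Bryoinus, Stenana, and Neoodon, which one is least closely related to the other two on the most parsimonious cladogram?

Neoodon

The outgroup has state 'no' for every character, so 'yes' is the derived state throughout.
C1: derived state 'yes' in Bryoinus and Stenana only — synapomorphy for {Bryoinus, Stenana}.
C2 (derived state 'yes') is shared by Bryoinus, Dromis, and Stenana — a synapomorphy uniting that clade.
C3 (state 'yes') occurs in Neoodon and Stenana but conflicts with the nesting implied by the other characters — most parsimoniously interpreted as homoplasy.
Most parsimonious ingroup topology: (((Bryoinus,Stenana),Dromis),Neoodon).
Stenana and Bryoinus share a more recent common ancestor with each other than either does with Neoodon, so Neoodon is the least closely related of the three.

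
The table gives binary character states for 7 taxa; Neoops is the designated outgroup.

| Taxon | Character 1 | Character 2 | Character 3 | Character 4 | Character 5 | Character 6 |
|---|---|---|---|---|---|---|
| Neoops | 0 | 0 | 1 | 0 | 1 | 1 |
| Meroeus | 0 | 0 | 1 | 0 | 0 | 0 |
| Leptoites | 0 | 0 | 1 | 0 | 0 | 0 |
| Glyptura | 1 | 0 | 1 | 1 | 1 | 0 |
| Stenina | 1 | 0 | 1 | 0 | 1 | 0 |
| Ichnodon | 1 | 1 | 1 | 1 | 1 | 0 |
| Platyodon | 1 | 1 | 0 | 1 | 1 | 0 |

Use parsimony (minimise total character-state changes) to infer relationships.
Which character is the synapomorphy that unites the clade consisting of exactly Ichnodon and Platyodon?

Character polarity is set by the outgroup: the derived state is whichever differs from the outgroup's state, so for Character 3, Character 5, Character 6 the derived state is '0', and for the remaining characters it is '1'.
Character 1: derived state '1' in Glyptura, Ichnodon, Platyodon, and Stenina only — synapomorphy for {Glyptura, Ichnodon, Platyodon, Stenina}.
Character 2 (derived state '1') is shared by Ichnodon and Platyodon — a synapomorphy uniting that clade.
Character 3 (derived state '0') is unique to Platyodon (autapomorphy; uninformative for grouping).
Only Glyptura, Ichnodon, and Platyodon show the derived state '1' for Character 4, supporting them as a clade.
Character 5: derived state '0' in Leptoites and Meroeus only — synapomorphy for {Leptoites, Meroeus}.
All ingroup taxa share the derived state '0' for Character 6; it defines the ingroup but does not resolve relationships within it.
Most parsimonious ingroup topology: ((Meroeus,Leptoites),((Glyptura,(Ichnodon,Platyodon)),Stenina)).
The clade {Ichnodon, Platyodon} is supported by Character 2: its derived state '1' occurs in exactly those taxa and in no other taxon (including the outgroup).

Character 2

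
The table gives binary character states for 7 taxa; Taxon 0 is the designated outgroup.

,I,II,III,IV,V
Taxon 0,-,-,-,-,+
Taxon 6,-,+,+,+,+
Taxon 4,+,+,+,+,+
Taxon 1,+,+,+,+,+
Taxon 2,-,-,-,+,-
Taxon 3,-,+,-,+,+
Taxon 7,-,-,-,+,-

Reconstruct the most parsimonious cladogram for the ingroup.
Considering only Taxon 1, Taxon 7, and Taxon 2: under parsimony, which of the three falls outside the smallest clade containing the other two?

Character polarity is set by the outgroup: the derived state is whichever differs from the outgroup's state, so for V the derived state is '-', and for the remaining characters it is '+'.
I (derived state '+') is shared by Taxon 1 and Taxon 4 — a synapomorphy uniting that clade.
Only Taxon 1, Taxon 3, Taxon 4, and Taxon 6 show the derived state '+' for II, supporting them as a clade.
III: derived state '+' in Taxon 1, Taxon 4, and Taxon 6 only — synapomorphy for {Taxon 1, Taxon 4, Taxon 6}.
IV (derived state '+') is shared by all ingroup taxa — unites the whole ingroup.
Only Taxon 2 and Taxon 7 show the derived state '-' for V, supporting them as a clade.
Most parsimonious ingroup topology: (((Taxon 6,(Taxon 4,Taxon 1)),Taxon 3),(Taxon 2,Taxon 7)).
Taxon 2 and Taxon 7 share a more recent common ancestor with each other than either does with Taxon 1, so Taxon 1 is the least closely related of the three.

Taxon 1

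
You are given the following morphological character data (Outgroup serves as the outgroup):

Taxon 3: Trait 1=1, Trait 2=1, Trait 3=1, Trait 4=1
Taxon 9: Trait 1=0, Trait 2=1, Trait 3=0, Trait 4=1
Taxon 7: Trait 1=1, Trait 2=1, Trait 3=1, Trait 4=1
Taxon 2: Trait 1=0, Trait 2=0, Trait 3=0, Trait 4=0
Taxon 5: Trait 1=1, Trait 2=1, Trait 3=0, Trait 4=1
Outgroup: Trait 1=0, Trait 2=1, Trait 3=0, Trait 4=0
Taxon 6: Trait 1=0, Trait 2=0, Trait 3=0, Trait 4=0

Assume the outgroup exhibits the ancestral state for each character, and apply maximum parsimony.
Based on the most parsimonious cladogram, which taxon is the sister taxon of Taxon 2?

Character polarity is set by the outgroup: the derived state is whichever differs from the outgroup's state, so for Trait 2 the derived state is '0', and for the remaining characters it is '1'.
Trait 1 (derived state '1') is shared by Taxon 3, Taxon 5, and Taxon 7 — a synapomorphy uniting that clade.
Trait 2: derived state '0' in Taxon 2 and Taxon 6 only — synapomorphy for {Taxon 2, Taxon 6}.
Trait 3: derived state '1' in Taxon 3 and Taxon 7 only — synapomorphy for {Taxon 3, Taxon 7}.
Trait 4 (derived state '1') is shared by Taxon 3, Taxon 5, Taxon 7, and Taxon 9 — a synapomorphy uniting that clade.
Most parsimonious ingroup topology: ((Taxon 2,Taxon 6),(((Taxon 3,Taxon 7),Taxon 5),Taxon 9)).
Taxon 2 and Taxon 6 form a cherry on this tree, so they are sister taxa.

Taxon 6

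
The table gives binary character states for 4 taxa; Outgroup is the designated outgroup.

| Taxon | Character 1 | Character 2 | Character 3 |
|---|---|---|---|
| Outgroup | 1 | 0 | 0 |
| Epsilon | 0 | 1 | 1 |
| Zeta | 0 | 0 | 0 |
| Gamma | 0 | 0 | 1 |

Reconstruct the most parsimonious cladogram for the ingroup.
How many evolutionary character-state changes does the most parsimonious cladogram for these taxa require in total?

Character polarity is set by the outgroup: the derived state is whichever differs from the outgroup's state, so for Character 1 the derived state is '0', and for the remaining characters it is '1'.
Character 1 (derived state '0') is shared by all ingroup taxa — unites the whole ingroup.
Character 2: derived state '1' in Epsilon only — an autapomorphy, so it tells us nothing about relationships among taxa.
Only Epsilon and Gamma show the derived state '1' for Character 3, supporting them as a clade.
Most parsimonious ingroup topology: (Zeta,(Gamma,Epsilon)).
Changes per character on this tree: Character 1: 1; Character 2: 1; Character 3: 1.
Total = 3.

3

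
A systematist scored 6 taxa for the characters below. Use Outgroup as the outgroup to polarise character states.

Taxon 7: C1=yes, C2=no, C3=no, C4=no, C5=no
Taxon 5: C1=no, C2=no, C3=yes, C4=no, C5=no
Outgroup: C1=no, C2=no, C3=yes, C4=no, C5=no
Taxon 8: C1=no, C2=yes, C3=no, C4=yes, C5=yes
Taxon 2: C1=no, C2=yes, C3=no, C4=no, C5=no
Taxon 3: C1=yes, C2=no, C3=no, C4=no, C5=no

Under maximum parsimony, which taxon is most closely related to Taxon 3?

Taxon 7

Character polarity is set by the outgroup: the derived state is whichever differs from the outgroup's state, so for C3 the derived state is 'no', and for the remaining characters it is 'yes'.
C1 (derived state 'yes') is shared by Taxon 3 and Taxon 7 — a synapomorphy uniting that clade.
Only Taxon 2 and Taxon 8 show the derived state 'yes' for C2, supporting them as a clade.
C3 (derived state 'no') is shared by Taxon 2, Taxon 3, Taxon 7, and Taxon 8 — a synapomorphy uniting that clade.
C4 (derived state 'yes') is unique to Taxon 8 (autapomorphy; uninformative for grouping).
C5: derived state 'yes' in Taxon 8 only — an autapomorphy, so it tells us nothing about relationships among taxa.
Most parsimonious ingroup topology: (((Taxon 7,Taxon 3),(Taxon 8,Taxon 2)),Taxon 5).
Taxon 3 and Taxon 7 form a cherry on this tree, so they are sister taxa.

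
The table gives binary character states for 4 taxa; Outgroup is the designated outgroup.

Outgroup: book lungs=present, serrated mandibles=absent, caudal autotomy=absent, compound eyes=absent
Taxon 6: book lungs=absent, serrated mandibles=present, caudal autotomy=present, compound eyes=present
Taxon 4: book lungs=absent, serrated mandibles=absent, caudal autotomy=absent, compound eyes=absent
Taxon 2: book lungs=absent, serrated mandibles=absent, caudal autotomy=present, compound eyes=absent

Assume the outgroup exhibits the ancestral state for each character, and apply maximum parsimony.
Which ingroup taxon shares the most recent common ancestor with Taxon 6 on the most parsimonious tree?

Taxon 2

Character polarity is set by the outgroup: the derived state is whichever differs from the outgroup's state, so for book lungs the derived state is 'absent', and for the remaining characters it is 'present'.
book lungs (derived state 'absent') is shared by all ingroup taxa — unites the whole ingroup.
serrated mandibles: derived state 'present' in Taxon 6 only — an autapomorphy, so it tells us nothing about relationships among taxa.
caudal autotomy: derived state 'present' in Taxon 2 and Taxon 6 only — synapomorphy for {Taxon 2, Taxon 6}.
compound eyes: derived state 'present' in Taxon 6 only — an autapomorphy, so it tells us nothing about relationships among taxa.
Most parsimonious ingroup topology: ((Taxon 6,Taxon 2),Taxon 4).
Taxon 6 and Taxon 2 form a cherry on this tree, so they are sister taxa.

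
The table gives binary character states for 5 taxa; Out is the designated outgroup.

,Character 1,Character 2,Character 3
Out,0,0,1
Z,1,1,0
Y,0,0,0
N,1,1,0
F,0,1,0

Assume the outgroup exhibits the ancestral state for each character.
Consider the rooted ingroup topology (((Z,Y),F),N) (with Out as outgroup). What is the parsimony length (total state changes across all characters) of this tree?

Map each character onto (((Z,Y),F),N) (rooted by Out) and count the minimum state changes it requires (Fitch parsimony):
Character 1: 2; Character 2: 2; Character 3: 1.
Total tree length = 5.

5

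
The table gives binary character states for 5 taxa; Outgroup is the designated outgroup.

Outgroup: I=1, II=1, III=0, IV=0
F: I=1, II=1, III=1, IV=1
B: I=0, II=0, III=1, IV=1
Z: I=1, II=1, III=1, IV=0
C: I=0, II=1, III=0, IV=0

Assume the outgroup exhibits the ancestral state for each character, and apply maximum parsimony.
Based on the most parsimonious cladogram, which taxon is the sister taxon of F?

B

Character polarity is set by the outgroup: the derived state is whichever differs from the outgroup's state, so for I, II the derived state is '0', and for the remaining characters it is '1'.
I groups B and C, which is incompatible with the clades supported by the remaining characters; treating it as convergent (homoplasy) costs fewer steps than any alternative tree.
II (derived state '0') is unique to B (autapomorphy; uninformative for grouping).
Only B, F, and Z show the derived state '1' for III, supporting them as a clade.
Only B and F show the derived state '1' for IV, supporting them as a clade.
Most parsimonious ingroup topology: (((F,B),Z),C).
F and B form a cherry on this tree, so they are sister taxa.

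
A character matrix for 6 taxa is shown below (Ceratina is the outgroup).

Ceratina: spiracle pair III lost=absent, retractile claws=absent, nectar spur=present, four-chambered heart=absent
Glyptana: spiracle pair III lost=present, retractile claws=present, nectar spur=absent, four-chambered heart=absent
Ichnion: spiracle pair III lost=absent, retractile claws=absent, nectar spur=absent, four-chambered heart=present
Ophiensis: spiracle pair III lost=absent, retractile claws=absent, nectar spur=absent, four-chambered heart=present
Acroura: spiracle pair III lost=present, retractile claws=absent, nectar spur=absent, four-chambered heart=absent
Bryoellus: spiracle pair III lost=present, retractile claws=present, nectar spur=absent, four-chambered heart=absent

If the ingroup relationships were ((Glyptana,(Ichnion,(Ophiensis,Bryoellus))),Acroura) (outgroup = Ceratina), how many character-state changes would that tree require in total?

8

Map each character onto ((Glyptana,(Ichnion,(Ophiensis,Bryoellus))),Acroura) (rooted by Ceratina) and count the minimum state changes it requires (Fitch parsimony):
spiracle pair III lost: 3; retractile claws: 2; nectar spur: 1; four-chambered heart: 2.
Total tree length = 8.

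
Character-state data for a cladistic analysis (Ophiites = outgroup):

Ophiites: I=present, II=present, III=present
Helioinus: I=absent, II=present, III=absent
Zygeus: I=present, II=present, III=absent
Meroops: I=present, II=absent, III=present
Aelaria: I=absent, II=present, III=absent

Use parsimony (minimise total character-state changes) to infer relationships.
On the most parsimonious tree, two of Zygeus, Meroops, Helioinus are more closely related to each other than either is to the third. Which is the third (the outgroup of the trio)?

The outgroup has state 'present' for every character, so 'absent' is the derived state throughout.
I (derived state 'absent') is shared by Aelaria and Helioinus — a synapomorphy uniting that clade.
II: derived state 'absent' in Meroops only — an autapomorphy, so it tells us nothing about relationships among taxa.
III: derived state 'absent' in Aelaria, Helioinus, and Zygeus only — synapomorphy for {Aelaria, Helioinus, Zygeus}.
Most parsimonious ingroup topology: (((Helioinus,Aelaria),Zygeus),Meroops).
Helioinus and Zygeus share a more recent common ancestor with each other than either does with Meroops, so Meroops is the least closely related of the three.

Meroops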